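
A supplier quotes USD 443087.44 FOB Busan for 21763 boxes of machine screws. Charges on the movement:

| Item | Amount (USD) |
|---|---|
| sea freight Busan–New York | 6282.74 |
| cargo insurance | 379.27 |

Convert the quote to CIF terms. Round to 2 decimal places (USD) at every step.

CIF price: USD 449749.45

From FOB to CIF, the seller additionally bears: freight, insurance.
CIF price = 443087.44 + 6282.74 + 379.27 = 449749.45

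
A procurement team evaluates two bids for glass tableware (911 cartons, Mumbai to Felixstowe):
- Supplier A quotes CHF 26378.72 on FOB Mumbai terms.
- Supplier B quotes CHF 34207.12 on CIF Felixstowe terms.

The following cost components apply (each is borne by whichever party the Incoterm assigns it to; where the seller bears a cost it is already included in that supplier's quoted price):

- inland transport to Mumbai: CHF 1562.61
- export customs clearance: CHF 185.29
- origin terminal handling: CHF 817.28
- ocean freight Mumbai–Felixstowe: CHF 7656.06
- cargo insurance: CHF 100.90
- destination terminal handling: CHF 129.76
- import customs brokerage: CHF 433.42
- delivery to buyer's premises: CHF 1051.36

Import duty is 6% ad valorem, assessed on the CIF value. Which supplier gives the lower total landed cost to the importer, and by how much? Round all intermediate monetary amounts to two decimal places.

Supplier A is cheaper by CHF 75.73

Supplier A (FOB):
CIF value = FOB price + freight + insurance = 26378.72 + 7656.06 + 100.90 = 34135.68
Import duty = 34135.68 × 6% = 2048.14
Buyer bears (A): 7656.06 + 100.90 + 129.76 + 433.42 + 1051.36 = 9371.50
Landed cost (A) = invoice 26378.72 + 9371.50 + duty 2048.14 = 37798.36
Supplier B (CIF):
The CIF price already equals the CIF value: 34207.12
Import duty = 34207.12 × 6% = 2052.43
Buyer bears (B): 129.76 + 433.42 + 1051.36 = 1614.54
Landed cost (B) = invoice 34207.12 + 1614.54 + duty 2052.43 = 37874.09
Difference = |37798.36 − 37874.09| = 75.73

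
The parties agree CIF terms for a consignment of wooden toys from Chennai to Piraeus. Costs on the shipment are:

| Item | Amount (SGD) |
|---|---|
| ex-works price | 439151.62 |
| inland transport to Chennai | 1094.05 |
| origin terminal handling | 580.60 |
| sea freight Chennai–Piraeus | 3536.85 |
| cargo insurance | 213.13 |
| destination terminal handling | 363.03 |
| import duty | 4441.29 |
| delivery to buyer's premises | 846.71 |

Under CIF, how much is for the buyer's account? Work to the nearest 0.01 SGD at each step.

CIF: the seller pays costs through ocean freight and marine insurance to the destination port.
Seller's account: goods 439151.62 + inland to port 1094.05 + origin terminal 580.60 + freight 3536.85 + insurance 213.13 = 444576.25
Buyer's account: destination terminal 363.03 + duty 4441.29 + delivery 846.71 = 5651.03

Buyer's account: SGD 5651.03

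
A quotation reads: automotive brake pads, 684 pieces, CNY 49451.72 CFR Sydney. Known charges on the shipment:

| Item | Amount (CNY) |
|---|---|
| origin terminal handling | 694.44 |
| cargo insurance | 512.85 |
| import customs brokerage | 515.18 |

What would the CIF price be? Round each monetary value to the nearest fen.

Not relevant to the conversion: origin terminal — on the seller under both CFR and CIF; already in the CFR price and stays in the CIF price. brokerage — on the buyer under both terms; not part of either seller's price.
From CFR to CIF, the seller additionally bears: insurance.
CIF price = 49451.72 + 512.85 = 49964.57

CIF price: CNY 49964.57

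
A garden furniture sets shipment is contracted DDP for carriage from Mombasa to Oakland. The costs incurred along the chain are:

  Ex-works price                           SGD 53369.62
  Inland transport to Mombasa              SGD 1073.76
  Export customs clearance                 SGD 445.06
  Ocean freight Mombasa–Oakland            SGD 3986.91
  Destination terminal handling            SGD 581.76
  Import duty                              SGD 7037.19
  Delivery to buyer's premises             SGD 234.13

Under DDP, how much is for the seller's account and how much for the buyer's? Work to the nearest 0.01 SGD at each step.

DDP: the seller bears all costs including import duty.
Seller's account: goods 53369.62 + inland to port 1073.76 + export clearance 445.06 + freight 3986.91 + destination terminal 581.76 + duty 7037.19 + delivery 234.13 = 66728.43
Buyer's account: 0.00

Seller: SGD 66728.43; buyer: SGD 0.00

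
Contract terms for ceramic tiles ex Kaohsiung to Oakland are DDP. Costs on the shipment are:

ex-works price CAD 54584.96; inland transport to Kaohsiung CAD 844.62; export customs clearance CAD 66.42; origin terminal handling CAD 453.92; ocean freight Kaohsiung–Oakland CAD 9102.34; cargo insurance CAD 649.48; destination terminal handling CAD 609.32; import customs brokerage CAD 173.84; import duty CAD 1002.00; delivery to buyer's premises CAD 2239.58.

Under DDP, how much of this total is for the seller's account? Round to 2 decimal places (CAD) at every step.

DDP: the seller bears all costs including import duty.
Seller's account: goods 54584.96 + inland to port 844.62 + export clearance 66.42 + origin terminal 453.92 + freight 9102.34 + insurance 649.48 + destination terminal 609.32 + brokerage 173.84 + duty 1002.00 + delivery 2239.58 = 69726.48
Buyer's account: 0.00

Seller's account: CAD 69726.48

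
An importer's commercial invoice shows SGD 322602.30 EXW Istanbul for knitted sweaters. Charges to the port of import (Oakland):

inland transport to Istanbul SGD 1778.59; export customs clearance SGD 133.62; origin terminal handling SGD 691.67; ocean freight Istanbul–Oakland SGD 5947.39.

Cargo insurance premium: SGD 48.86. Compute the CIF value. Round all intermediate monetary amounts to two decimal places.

CIF value: SGD 331202.43

CIF = EXW price + pre-shipment costs + freight + insurance
CIF = 322602.30 + 1778.59 + 133.62 + 691.67 + 5947.39 + 48.86 = 331202.43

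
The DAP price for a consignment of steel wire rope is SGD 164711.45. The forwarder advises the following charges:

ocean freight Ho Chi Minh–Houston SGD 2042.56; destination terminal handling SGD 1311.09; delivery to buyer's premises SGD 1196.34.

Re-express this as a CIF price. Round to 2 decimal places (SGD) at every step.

Not relevant to the conversion: freight — on the seller under both DAP and CIF; already in the DAP price and stays in the CIF price.
From DAP to CIF, the seller no longer bears: destination terminal, delivery.
CIF price = 164711.45 − 1311.09 − 1196.34 = 162204.02

CIF price: SGD 162204.02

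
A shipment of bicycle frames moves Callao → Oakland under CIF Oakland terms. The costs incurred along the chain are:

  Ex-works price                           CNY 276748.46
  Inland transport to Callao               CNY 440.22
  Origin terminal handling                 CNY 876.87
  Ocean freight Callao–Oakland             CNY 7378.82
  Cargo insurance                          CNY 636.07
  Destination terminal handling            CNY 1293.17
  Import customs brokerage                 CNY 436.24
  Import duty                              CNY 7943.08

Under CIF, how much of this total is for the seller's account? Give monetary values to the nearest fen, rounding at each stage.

Seller's account: CNY 286080.44

CIF: the seller pays costs through ocean freight and marine insurance to the destination port.
Seller's account: goods 276748.46 + inland to port 440.22 + origin terminal 876.87 + freight 7378.82 + insurance 636.07 = 286080.44
Buyer's account: destination terminal 1293.17 + brokerage 436.24 + duty 7943.08 = 9672.49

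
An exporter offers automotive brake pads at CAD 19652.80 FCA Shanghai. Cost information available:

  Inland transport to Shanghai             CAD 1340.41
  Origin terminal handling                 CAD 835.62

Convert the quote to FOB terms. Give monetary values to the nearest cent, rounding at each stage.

Not relevant to the conversion: inland to port — on the seller under both FCA and FOB; already in the FCA price and stays in the FOB price.
From FCA to FOB, the seller additionally bears: origin terminal.
FOB price = 19652.80 + 835.62 = 20488.42

FOB price: CAD 20488.42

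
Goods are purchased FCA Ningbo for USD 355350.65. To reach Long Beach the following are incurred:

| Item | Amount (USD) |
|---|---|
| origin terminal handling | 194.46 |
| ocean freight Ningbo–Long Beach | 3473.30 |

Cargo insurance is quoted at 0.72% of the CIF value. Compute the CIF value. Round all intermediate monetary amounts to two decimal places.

CIF value: USD 361622.09

Let C be the CIF value. C = FCA price + pre-shipment costs + freight + 0.72% × C
C − 0.72% × C = 355350.65 + 194.46 + 3473.30
0.9928 × C = 359018.41
C = 359018.41 / 0.9928 = 361622.09
Insurance premium = 0.72% × 361622.09 = 2603.68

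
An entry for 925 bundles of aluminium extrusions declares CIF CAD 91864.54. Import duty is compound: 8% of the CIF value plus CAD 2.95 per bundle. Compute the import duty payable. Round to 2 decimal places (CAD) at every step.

Import duty: CAD 10077.91

Ad valorem component: 91864.54 × 8% = 7349.16
Specific component: 925 × 2.95 = 2728.75
Import duty = 7349.16 + 2728.75 = 10077.91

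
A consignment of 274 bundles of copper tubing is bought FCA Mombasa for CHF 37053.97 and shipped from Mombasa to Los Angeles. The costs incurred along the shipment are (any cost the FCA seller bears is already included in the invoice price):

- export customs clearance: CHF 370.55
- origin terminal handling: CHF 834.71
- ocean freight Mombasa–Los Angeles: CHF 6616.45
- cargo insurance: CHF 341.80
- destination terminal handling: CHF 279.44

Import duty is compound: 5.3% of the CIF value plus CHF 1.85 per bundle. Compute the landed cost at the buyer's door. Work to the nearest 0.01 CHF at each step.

FCA: the seller delivers export-cleared goods to the carrier; the buyer bears costs from that point.
Already in the invoice (seller's account under FCA): export clearance — exclude.
CIF value = FCA price + origin terminal + freight + insurance = 37053.97 + 834.71 + 6616.45 + 341.80 = 44846.93
Ad valorem component: 44846.93 × 5.3% = 2376.89
Specific component: 274 × 1.85 = 506.90
Import duty = 2376.89 + 506.90 = 2883.79
Buyer bears: origin terminal 834.71 + freight 6616.45 + insurance 341.80 + destination terminal 279.44 + duty 2883.79 = 10956.19
Landed cost = invoice 37053.97 + 10956.19 = 48010.16

Total landed cost: CHF 48010.16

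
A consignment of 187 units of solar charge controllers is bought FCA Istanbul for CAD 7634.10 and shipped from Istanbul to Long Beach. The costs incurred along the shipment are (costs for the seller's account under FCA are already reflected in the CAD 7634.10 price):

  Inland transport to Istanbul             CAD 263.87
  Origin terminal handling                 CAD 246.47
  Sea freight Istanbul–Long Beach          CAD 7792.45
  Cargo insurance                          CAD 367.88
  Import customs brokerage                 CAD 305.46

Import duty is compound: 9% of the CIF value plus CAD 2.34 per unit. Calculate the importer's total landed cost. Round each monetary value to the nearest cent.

FCA: the seller delivers export-cleared goods to the carrier; the buyer bears costs from that point.
Already in the invoice (seller's account under FCA): inland to port — exclude.
CIF value = FCA price + origin terminal + freight + insurance = 7634.10 + 246.47 + 7792.45 + 367.88 = 16040.90
Ad valorem component: 16040.90 × 9% = 1443.68
Specific component: 187 × 2.34 = 437.58
Import duty = 1443.68 + 437.58 = 1881.26
Buyer bears: origin terminal 246.47 + freight 7792.45 + insurance 367.88 + brokerage 305.46 + duty 1881.26 = 10593.52
Landed cost = invoice 7634.10 + 10593.52 = 18227.62

Total landed cost: CAD 18227.62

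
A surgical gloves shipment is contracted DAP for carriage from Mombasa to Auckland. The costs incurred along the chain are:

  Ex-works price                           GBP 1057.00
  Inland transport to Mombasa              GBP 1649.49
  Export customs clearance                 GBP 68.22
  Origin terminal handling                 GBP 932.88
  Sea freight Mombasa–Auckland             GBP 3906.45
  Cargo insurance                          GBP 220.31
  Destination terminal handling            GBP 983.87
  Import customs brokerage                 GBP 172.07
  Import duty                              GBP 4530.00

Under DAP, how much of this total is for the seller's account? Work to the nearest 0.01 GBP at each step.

Seller's account: GBP 8818.22

DAP: the seller bears all costs to the named destination except import duty and clearance.
Seller's account: goods 1057.00 + inland to port 1649.49 + export clearance 68.22 + origin terminal 932.88 + freight 3906.45 + insurance 220.31 + destination terminal 983.87 = 8818.22
Buyer's account: brokerage 172.07 + duty 4530.00 = 4702.07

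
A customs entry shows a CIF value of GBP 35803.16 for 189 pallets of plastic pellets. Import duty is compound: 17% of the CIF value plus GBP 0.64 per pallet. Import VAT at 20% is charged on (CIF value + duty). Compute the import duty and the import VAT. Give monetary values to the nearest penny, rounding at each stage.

Ad valorem component: 35803.16 × 17% = 6086.54
Specific component: 189 × 0.64 = 120.96
Import duty = 6086.54 + 120.96 = 6207.50
VAT base = CIF + duty = 35803.16 + 6207.50 = 42010.66
Import VAT = 42010.66 × 20% = 8402.13

Import duty: GBP 6207.50; import VAT: GBP 8402.13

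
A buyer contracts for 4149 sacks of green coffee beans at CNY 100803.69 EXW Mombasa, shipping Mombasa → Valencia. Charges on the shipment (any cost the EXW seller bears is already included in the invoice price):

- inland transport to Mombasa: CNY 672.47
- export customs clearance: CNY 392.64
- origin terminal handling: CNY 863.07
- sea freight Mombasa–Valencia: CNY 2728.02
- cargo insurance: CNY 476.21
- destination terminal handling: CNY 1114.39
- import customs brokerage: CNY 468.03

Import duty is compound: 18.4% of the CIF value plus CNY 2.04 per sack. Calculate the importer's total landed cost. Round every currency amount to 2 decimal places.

Total landed cost: CNY 135474.72

EXW: the seller makes goods available at their premises; the buyer bears all onward costs.
CIF value = EXW price + inland to port + export clearance + origin terminal + freight + insurance = 100803.69 + 672.47 + 392.64 + 863.07 + 2728.02 + 476.21 = 105936.10
Ad valorem component: 105936.10 × 18.4% = 19492.24
Specific component: 4149 × 2.04 = 8463.96
Import duty = 19492.24 + 8463.96 = 27956.20
Buyer bears: inland to port 672.47 + export clearance 392.64 + origin terminal 863.07 + freight 2728.02 + insurance 476.21 + destination terminal 1114.39 + brokerage 468.03 + duty 27956.20 = 34671.03
Landed cost = invoice 100803.69 + 34671.03 = 135474.72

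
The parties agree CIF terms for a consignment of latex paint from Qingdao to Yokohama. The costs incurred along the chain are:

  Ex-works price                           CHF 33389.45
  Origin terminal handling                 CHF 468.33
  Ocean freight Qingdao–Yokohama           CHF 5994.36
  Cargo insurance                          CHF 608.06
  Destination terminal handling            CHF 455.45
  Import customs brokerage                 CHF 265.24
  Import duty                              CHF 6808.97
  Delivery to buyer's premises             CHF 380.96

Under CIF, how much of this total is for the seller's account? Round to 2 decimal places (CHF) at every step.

Seller's account: CHF 40460.20

CIF: the seller pays costs through ocean freight and marine insurance to the destination port.
Seller's account: goods 33389.45 + origin terminal 468.33 + freight 5994.36 + insurance 608.06 = 40460.20
Buyer's account: destination terminal 455.45 + brokerage 265.24 + duty 6808.97 + delivery 380.96 = 7910.62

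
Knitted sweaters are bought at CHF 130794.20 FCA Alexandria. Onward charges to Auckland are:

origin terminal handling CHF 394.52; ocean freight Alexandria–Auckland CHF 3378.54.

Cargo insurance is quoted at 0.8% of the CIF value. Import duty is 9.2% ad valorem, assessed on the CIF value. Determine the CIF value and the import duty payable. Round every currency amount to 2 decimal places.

CIF value: CHF 135652.48; import duty: CHF 12480.03

Let C be the CIF value. C = FCA price + pre-shipment costs + freight + 0.8% × C
C − 0.8% × C = 130794.20 + 394.52 + 3378.54
0.992 × C = 134567.26
C = 134567.26 / 0.992 = 135652.48
Insurance premium = 0.8% × 135652.48 = 1085.22
Import duty = 135652.48 × 9.2% = 12480.03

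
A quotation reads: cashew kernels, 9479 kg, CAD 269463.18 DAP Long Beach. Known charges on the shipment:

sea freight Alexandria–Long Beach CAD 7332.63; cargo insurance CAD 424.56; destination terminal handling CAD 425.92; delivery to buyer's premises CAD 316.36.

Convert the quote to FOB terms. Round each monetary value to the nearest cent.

FOB price: CAD 260963.71

From DAP to FOB, the seller no longer bears: freight, insurance, destination terminal, delivery.
FOB price = 269463.18 − 7332.63 − 424.56 − 425.92 − 316.36 = 260963.71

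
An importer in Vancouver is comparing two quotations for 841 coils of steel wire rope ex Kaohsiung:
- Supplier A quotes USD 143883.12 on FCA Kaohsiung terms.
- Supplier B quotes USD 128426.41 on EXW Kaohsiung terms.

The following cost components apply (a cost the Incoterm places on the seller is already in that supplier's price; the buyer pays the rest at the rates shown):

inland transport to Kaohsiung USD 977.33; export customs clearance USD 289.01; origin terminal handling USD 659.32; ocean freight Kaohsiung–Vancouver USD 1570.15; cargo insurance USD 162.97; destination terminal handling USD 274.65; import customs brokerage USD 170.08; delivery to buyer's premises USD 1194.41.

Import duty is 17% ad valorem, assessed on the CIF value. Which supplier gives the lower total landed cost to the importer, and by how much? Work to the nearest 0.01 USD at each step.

Supplier B is cheaper by USD 16602.74

Supplier A (FCA):
CIF value = FCA price + origin terminal + freight + insurance = 143883.12 + 659.32 + 1570.15 + 162.97 = 146275.56
Import duty = 146275.56 × 17% = 24866.85
Buyer bears (A): 659.32 + 1570.15 + 162.97 + 274.65 + 170.08 + 1194.41 = 4031.58
Landed cost (A) = invoice 143883.12 + 4031.58 + duty 24866.85 = 172781.55
Supplier B (EXW):
CIF value = EXW price + inland to port + export clearance + origin terminal + freight + insurance = 128426.41 + 977.33 + 289.01 + 659.32 + 1570.15 + 162.97 = 132085.19
Import duty = 132085.19 × 17% = 22454.48
Buyer bears (B): 977.33 + 289.01 + 659.32 + 1570.15 + 162.97 + 274.65 + 170.08 + 1194.41 = 5297.92
Landed cost (B) = invoice 128426.41 + 5297.92 + duty 22454.48 = 156178.81
Difference = |172781.55 − 156178.81| = 16602.74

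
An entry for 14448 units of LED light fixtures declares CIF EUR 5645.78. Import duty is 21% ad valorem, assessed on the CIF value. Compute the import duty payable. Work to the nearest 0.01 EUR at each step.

Import duty: EUR 1185.61

Import duty = 5645.78 × 21% = 1185.61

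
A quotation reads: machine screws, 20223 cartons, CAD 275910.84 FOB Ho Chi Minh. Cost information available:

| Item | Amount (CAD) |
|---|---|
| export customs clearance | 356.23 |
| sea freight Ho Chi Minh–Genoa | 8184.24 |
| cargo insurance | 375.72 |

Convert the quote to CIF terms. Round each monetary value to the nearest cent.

CIF price: CAD 284470.80

Not relevant to the conversion: export clearance — on the seller under both FOB and CIF; already in the FOB price and stays in the CIF price.
From FOB to CIF, the seller additionally bears: freight, insurance.
CIF price = 275910.84 + 8184.24 + 375.72 = 284470.80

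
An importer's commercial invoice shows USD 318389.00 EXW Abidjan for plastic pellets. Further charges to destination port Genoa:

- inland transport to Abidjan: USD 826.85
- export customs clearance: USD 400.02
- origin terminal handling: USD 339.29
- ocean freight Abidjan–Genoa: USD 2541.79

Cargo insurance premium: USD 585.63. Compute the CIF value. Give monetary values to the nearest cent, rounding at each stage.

CIF value: USD 323082.58

CIF = EXW price + pre-shipment costs + freight + insurance
CIF = 318389.00 + 826.85 + 400.02 + 339.29 + 2541.79 + 585.63 = 323082.58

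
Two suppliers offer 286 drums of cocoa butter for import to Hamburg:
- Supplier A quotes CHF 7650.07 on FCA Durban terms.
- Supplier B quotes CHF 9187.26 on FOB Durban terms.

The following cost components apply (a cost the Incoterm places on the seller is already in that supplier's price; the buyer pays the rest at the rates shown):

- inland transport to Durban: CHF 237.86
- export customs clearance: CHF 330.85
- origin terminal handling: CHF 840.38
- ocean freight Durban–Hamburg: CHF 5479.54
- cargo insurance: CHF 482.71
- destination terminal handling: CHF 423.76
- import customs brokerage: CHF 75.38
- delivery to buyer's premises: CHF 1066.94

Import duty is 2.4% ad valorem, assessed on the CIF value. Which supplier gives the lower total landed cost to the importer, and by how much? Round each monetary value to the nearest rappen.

Supplier A (FCA):
CIF value = FCA price + origin terminal + freight + insurance = 7650.07 + 840.38 + 5479.54 + 482.71 = 14452.70
Import duty = 14452.70 × 2.4% = 346.86
Buyer bears (A): 840.38 + 5479.54 + 482.71 + 423.76 + 75.38 + 1066.94 = 8368.71
Landed cost (A) = invoice 7650.07 + 8368.71 + duty 346.86 = 16365.64
Supplier B (FOB):
CIF value = FOB price + freight + insurance = 9187.26 + 5479.54 + 482.71 = 15149.51
Import duty = 15149.51 × 2.4% = 363.59
Buyer bears (B): 5479.54 + 482.71 + 423.76 + 75.38 + 1066.94 = 7528.33
Landed cost (B) = invoice 9187.26 + 7528.33 + duty 363.59 = 17079.18
Difference = |16365.64 − 17079.18| = 713.54

Supplier A is cheaper by CHF 713.54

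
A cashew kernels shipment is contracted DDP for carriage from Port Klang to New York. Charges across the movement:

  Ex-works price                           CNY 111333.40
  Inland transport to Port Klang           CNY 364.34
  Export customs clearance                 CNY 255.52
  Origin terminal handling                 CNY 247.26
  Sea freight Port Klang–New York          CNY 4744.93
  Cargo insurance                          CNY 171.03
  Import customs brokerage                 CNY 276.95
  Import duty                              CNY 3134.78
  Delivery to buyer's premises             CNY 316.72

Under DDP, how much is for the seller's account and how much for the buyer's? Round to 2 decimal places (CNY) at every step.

Seller: CNY 120844.93; buyer: CNY 0.00

DDP: the seller bears all costs including import duty.
Seller's account: goods 111333.40 + inland to port 364.34 + export clearance 255.52 + origin terminal 247.26 + freight 4744.93 + insurance 171.03 + brokerage 276.95 + duty 3134.78 + delivery 316.72 = 120844.93
Buyer's account: 0.00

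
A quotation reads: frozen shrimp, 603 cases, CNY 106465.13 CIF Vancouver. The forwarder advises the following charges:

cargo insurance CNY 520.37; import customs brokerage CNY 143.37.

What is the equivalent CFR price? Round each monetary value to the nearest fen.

CFR price: CNY 105944.76

Not relevant to the conversion: brokerage — on the buyer under both terms; not part of either seller's price.
From CIF to CFR, the seller no longer bears: insurance.
CFR price = 106465.13 − 520.37 = 105944.76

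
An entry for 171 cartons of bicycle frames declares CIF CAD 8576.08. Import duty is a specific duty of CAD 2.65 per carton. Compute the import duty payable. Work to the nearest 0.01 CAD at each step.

Import duty: CAD 453.15

Import duty = 171 × 2.65 = 453.15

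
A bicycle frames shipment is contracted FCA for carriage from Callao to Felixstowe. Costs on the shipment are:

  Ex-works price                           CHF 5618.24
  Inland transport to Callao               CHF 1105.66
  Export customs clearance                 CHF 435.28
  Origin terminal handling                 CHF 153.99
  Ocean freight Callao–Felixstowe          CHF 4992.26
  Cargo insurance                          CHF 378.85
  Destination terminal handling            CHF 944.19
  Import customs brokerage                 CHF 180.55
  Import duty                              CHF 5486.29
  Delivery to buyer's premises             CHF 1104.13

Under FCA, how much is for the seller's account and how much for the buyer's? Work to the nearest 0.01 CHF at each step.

Seller: CHF 7159.18; buyer: CHF 13240.26

FCA: the seller delivers export-cleared goods to the carrier; the buyer bears costs from that point.
Seller's account: goods 5618.24 + inland to port 1105.66 + export clearance 435.28 = 7159.18
Buyer's account: origin terminal 153.99 + freight 4992.26 + insurance 378.85 + destination terminal 944.19 + brokerage 180.55 + duty 5486.29 + delivery 1104.13 = 13240.26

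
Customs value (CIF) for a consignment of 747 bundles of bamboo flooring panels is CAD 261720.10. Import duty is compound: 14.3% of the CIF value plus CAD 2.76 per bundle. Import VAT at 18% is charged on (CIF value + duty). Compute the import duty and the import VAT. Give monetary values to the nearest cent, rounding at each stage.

Ad valorem component: 261720.10 × 14.3% = 37425.97
Specific component: 747 × 2.76 = 2061.72
Import duty = 37425.97 + 2061.72 = 39487.69
VAT base = CIF + duty = 261720.10 + 39487.69 = 301207.79
Import VAT = 301207.79 × 18% = 54217.40

Import duty: CAD 39487.69; import VAT: CAD 54217.40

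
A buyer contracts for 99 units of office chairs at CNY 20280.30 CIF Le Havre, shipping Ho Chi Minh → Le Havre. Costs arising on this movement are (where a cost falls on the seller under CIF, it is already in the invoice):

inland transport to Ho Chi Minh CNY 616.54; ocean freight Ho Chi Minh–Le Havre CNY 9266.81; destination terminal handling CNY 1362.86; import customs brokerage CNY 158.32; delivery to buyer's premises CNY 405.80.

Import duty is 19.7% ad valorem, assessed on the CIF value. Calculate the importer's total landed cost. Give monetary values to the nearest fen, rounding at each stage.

Total landed cost: CNY 26202.50

CIF: the seller pays costs through ocean freight and marine insurance to the destination port.
Already in the invoice (seller's account under CIF): inland to port, freight — exclude.
The CIF price already equals the CIF value: 20280.30
Import duty = 20280.30 × 19.7% = 3995.22
Buyer bears: destination terminal 1362.86 + brokerage 158.32 + delivery 405.80 + duty 3995.22 = 5922.20
Landed cost = invoice 20280.30 + 5922.20 = 26202.50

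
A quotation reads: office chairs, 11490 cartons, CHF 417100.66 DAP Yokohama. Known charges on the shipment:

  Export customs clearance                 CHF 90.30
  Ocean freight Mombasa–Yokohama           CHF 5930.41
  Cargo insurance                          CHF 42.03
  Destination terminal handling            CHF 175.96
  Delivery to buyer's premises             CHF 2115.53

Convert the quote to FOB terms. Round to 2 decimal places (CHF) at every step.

Not relevant to the conversion: export clearance — on the seller under both DAP and FOB; already in the DAP price and stays in the FOB price.
From DAP to FOB, the seller no longer bears: freight, insurance, destination terminal, delivery.
FOB price = 417100.66 − 5930.41 − 42.03 − 175.96 − 2115.53 = 408836.73

FOB price: CHF 408836.73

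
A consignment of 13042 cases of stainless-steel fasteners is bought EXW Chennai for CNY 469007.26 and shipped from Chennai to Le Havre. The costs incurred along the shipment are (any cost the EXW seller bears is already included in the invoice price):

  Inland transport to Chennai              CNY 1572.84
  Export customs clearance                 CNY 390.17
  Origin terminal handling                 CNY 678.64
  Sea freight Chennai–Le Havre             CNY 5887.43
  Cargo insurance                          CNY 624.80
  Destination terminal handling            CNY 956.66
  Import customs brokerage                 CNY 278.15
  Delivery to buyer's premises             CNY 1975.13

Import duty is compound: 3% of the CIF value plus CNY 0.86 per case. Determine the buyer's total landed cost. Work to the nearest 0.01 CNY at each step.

Total landed cost: CNY 506932.03

EXW: the seller makes goods available at their premises; the buyer bears all onward costs.
CIF value = EXW price + inland to port + export clearance + origin terminal + freight + insurance = 469007.26 + 1572.84 + 390.17 + 678.64 + 5887.43 + 624.80 = 478161.14
Ad valorem component: 478161.14 × 3% = 14344.83
Specific component: 13042 × 0.86 = 11216.12
Import duty = 14344.83 + 11216.12 = 25560.95
Buyer bears: inland to port 1572.84 + export clearance 390.17 + origin terminal 678.64 + freight 5887.43 + insurance 624.80 + destination terminal 956.66 + brokerage 278.15 + delivery 1975.13 + duty 25560.95 = 37924.77
Landed cost = invoice 469007.26 + 37924.77 = 506932.03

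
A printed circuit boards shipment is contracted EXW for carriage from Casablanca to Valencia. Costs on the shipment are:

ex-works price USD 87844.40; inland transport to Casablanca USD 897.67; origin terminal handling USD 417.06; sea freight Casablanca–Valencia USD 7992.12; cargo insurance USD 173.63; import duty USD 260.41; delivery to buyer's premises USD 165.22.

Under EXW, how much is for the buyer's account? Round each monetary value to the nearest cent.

Buyer's account: USD 9906.11

EXW: the seller makes goods available at their premises; the buyer bears all onward costs.
Seller's account: goods 87844.40 = 87844.40
Buyer's account: inland to port 897.67 + origin terminal 417.06 + freight 7992.12 + insurance 173.63 + duty 260.41 + delivery 165.22 = 9906.11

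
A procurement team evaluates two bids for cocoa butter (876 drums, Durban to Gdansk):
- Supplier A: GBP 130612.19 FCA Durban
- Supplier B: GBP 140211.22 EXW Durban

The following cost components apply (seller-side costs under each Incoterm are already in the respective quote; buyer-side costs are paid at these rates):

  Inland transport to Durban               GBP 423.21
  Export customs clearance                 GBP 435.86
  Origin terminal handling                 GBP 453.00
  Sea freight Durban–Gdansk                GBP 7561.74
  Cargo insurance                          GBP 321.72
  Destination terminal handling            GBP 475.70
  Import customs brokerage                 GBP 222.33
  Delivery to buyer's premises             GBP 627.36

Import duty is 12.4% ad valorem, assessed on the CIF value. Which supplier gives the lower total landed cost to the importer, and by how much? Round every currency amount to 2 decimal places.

Supplier A is cheaper by GBP 11754.91

Supplier A (FCA):
CIF value = FCA price + origin terminal + freight + insurance = 130612.19 + 453.00 + 7561.74 + 321.72 = 138948.65
Import duty = 138948.65 × 12.4% = 17229.63
Buyer bears (A): 453.00 + 7561.74 + 321.72 + 475.70 + 222.33 + 627.36 = 9661.85
Landed cost (A) = invoice 130612.19 + 9661.85 + duty 17229.63 = 157503.67
Supplier B (EXW):
CIF value = EXW price + inland to port + export clearance + origin terminal + freight + insurance = 140211.22 + 423.21 + 435.86 + 453.00 + 7561.74 + 321.72 = 149406.75
Import duty = 149406.75 × 12.4% = 18526.44
Buyer bears (B): 423.21 + 435.86 + 453.00 + 7561.74 + 321.72 + 475.70 + 222.33 + 627.36 = 10520.92
Landed cost (B) = invoice 140211.22 + 10520.92 + duty 18526.44 = 169258.58
Difference = |157503.67 − 169258.58| = 11754.91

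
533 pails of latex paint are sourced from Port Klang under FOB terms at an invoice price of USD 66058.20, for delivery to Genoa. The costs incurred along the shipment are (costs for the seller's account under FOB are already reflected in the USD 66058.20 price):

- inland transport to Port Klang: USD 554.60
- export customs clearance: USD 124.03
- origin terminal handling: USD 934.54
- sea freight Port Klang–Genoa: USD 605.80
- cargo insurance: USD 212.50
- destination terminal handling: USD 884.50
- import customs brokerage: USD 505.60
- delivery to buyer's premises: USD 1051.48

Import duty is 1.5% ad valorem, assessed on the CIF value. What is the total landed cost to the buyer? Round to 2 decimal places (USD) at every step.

FOB: the seller bears costs until goods are on board at the origin port; the buyer bears freight, insurance and all costs thereafter.
Already in the invoice (seller's account under FOB): inland to port, export clearance, origin terminal — exclude.
CIF value = FOB price + freight + insurance = 66058.20 + 605.80 + 212.50 = 66876.50
Import duty = 66876.50 × 1.5% = 1003.15
Buyer bears: freight 605.80 + insurance 212.50 + destination terminal 884.50 + brokerage 505.60 + delivery 1051.48 + duty 1003.15 = 4263.03
Landed cost = invoice 66058.20 + 4263.03 = 70321.23

Total landed cost: USD 70321.23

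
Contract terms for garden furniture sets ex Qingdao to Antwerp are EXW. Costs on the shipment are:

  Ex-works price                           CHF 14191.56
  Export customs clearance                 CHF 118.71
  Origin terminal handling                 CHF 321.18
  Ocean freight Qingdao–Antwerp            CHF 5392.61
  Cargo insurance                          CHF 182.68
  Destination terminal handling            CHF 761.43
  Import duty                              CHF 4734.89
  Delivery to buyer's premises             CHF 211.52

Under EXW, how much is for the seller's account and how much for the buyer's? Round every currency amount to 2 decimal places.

Seller: CHF 14191.56; buyer: CHF 11723.02

EXW: the seller makes goods available at their premises; the buyer bears all onward costs.
Seller's account: goods 14191.56 = 14191.56
Buyer's account: export clearance 118.71 + origin terminal 321.18 + freight 5392.61 + insurance 182.68 + destination terminal 761.43 + duty 4734.89 + delivery 211.52 = 11723.02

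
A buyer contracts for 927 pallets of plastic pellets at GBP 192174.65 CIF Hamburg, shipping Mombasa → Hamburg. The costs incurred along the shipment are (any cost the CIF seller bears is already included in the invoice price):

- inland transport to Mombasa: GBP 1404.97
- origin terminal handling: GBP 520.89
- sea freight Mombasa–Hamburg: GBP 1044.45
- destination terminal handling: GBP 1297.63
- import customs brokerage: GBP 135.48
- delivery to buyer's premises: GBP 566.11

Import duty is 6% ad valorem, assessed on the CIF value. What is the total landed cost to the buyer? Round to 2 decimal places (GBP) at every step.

Total landed cost: GBP 205704.35

CIF: the seller pays costs through ocean freight and marine insurance to the destination port.
Already in the invoice (seller's account under CIF): inland to port, origin terminal, freight — exclude.
The CIF price already equals the CIF value: 192174.65
Import duty = 192174.65 × 6% = 11530.48
Buyer bears: destination terminal 1297.63 + brokerage 135.48 + delivery 566.11 + duty 11530.48 = 13529.70
Landed cost = invoice 192174.65 + 13529.70 = 205704.35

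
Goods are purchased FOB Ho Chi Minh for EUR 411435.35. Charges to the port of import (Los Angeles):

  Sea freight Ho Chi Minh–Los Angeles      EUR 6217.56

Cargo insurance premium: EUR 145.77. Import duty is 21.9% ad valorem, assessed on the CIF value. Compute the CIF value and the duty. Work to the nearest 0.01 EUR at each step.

CIF = FOB price + freight + insurance
CIF = 411435.35 + 6217.56 + 145.77 = 417798.68
Import duty = 417798.68 × 21.9% = 91497.91

CIF value: EUR 417798.68; import duty: EUR 91497.91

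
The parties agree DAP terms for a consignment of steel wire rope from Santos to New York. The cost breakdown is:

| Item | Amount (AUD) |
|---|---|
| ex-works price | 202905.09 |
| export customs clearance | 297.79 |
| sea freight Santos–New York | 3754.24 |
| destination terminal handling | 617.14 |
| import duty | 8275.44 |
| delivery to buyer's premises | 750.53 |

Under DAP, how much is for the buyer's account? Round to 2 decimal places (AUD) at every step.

DAP: the seller bears all costs to the named destination except import duty and clearance.
Seller's account: goods 202905.09 + export clearance 297.79 + freight 3754.24 + destination terminal 617.14 + delivery 750.53 = 208324.79
Buyer's account: duty 8275.44 = 8275.44

Buyer's account: AUD 8275.44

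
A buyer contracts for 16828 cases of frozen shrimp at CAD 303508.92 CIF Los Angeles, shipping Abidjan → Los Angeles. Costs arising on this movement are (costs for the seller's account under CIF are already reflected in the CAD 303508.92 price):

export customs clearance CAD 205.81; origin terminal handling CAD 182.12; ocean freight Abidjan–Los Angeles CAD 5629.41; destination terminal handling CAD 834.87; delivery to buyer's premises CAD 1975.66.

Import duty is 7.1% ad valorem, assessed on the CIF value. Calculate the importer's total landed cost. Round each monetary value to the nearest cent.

Total landed cost: CAD 327868.58

CIF: the seller pays costs through ocean freight and marine insurance to the destination port.
Already in the invoice (seller's account under CIF): export clearance, origin terminal, freight — exclude.
The CIF price already equals the CIF value: 303508.92
Import duty = 303508.92 × 7.1% = 21549.13
Buyer bears: destination terminal 834.87 + delivery 1975.66 + duty 21549.13 = 24359.66
Landed cost = invoice 303508.92 + 24359.66 = 327868.58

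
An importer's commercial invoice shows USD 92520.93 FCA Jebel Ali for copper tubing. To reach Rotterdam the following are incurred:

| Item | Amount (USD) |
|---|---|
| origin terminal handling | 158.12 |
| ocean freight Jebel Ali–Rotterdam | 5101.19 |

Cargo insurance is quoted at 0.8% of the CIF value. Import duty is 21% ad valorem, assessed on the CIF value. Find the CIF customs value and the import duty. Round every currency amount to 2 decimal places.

CIF value: USD 98568.79; import duty: USD 20699.45

Let C be the CIF value. C = FCA price + pre-shipment costs + freight + 0.8% × C
C − 0.8% × C = 92520.93 + 158.12 + 5101.19
0.992 × C = 97780.24
C = 97780.24 / 0.992 = 98568.79
Insurance premium = 0.8% × 98568.79 = 788.55
Import duty = 98568.79 × 21% = 20699.45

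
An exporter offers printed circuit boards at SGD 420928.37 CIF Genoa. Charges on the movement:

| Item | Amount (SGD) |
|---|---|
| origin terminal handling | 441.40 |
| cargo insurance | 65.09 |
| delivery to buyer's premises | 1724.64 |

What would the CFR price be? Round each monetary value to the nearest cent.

CFR price: SGD 420863.28

Not relevant to the conversion: origin terminal — on the seller under both CIF and CFR; already in the CIF price and stays in the CFR price. delivery — on the buyer under both terms; not part of either seller's price.
From CIF to CFR, the seller no longer bears: insurance.
CFR price = 420928.37 − 65.09 = 420863.28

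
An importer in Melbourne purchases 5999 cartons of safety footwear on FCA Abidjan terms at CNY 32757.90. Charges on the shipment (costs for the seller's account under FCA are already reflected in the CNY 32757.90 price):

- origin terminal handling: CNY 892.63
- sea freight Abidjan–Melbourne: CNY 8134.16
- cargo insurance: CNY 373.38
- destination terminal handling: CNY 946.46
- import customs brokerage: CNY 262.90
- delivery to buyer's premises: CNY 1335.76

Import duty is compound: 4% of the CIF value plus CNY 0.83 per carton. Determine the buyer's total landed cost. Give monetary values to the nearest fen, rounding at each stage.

FCA: the seller delivers export-cleared goods to the carrier; the buyer bears costs from that point.
CIF value = FCA price + origin terminal + freight + insurance = 32757.90 + 892.63 + 8134.16 + 373.38 = 42158.07
Ad valorem component: 42158.07 × 4% = 1686.32
Specific component: 5999 × 0.83 = 4979.17
Import duty = 1686.32 + 4979.17 = 6665.49
Buyer bears: origin terminal 892.63 + freight 8134.16 + insurance 373.38 + destination terminal 946.46 + brokerage 262.90 + delivery 1335.76 + duty 6665.49 = 18610.78
Landed cost = invoice 32757.90 + 18610.78 = 51368.68

Total landed cost: CNY 51368.68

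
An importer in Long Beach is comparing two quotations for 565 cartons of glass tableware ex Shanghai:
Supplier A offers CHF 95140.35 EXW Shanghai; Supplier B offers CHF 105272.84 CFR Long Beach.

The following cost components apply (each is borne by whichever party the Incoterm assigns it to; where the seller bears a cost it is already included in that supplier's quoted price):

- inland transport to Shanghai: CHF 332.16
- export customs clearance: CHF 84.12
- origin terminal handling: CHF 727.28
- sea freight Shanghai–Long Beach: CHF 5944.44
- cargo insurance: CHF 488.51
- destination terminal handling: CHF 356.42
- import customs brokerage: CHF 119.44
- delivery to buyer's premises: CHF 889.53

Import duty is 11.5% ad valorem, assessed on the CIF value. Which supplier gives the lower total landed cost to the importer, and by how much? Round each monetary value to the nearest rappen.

Supplier A (EXW):
CIF value = EXW price + inland to port + export clearance + origin terminal + freight + insurance = 95140.35 + 332.16 + 84.12 + 727.28 + 5944.44 + 488.51 = 102716.86
Import duty = 102716.86 × 11.5% = 11812.44
Buyer bears (A): 332.16 + 84.12 + 727.28 + 5944.44 + 488.51 + 356.42 + 119.44 + 889.53 = 8941.90
Landed cost (A) = invoice 95140.35 + 8941.90 + duty 11812.44 = 115894.69
Supplier B (CFR):
CIF value = CFR price + insurance = 105272.84 + 488.51 = 105761.35
Import duty = 105761.35 × 11.5% = 12162.56
Buyer bears (B): 488.51 + 356.42 + 119.44 + 889.53 = 1853.90
Landed cost (B) = invoice 105272.84 + 1853.90 + duty 12162.56 = 119289.30
Difference = |115894.69 − 119289.30| = 3394.61

Supplier A is cheaper by CHF 3394.61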